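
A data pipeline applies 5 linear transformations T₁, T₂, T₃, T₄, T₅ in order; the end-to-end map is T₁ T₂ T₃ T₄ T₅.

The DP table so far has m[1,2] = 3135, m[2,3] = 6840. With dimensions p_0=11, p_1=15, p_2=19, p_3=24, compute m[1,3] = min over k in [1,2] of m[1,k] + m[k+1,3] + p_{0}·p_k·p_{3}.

8151

m[1,3] = min over k∈[1,2] of m[1,k]+m[k+1,3]+p_{0}·p_k·p_{3}.
k=1: 0 + 6840 + 11·15·24 = 10800; k=2: 3135 + 0 + 11·19·24 = 8151.
Minimum: 8151 at k=2.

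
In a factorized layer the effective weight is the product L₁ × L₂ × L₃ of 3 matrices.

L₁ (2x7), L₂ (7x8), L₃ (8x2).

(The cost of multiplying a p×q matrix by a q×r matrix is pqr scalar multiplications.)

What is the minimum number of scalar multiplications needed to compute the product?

Order (L₁ × (L₂ × L₃)): (L₂ × L₃): 7×8 by 8×2 → 7×2, cost 7·8·2 = 112; (L₁ × (L₂ × L₃)): 2×7 by 7×2 → 2×2, cost 2·7·2 = 28; cumulative 140. Total 140.
Order ((L₁ × L₂) × L₃): (L₁ × L₂): 2×7 by 7×8 → 2×8, cost 2·7·8 = 112; ((L₁ × L₂) × L₃): 2×8 by 8×2 → 2×2, cost 2·8·2 = 32; cumulative 144. Total 144.
Minimum: 140.

140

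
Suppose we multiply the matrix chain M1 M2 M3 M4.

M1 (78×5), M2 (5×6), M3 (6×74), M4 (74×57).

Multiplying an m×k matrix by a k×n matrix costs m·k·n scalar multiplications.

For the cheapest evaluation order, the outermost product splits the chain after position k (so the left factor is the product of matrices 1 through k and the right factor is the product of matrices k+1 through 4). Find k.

Adjacent pairs: M1M2 = 78·5·6 = 2340; M2M3 = 5·6·74 = 2220; M3M4 = 6·74·57 = 25308.
Length 3: M1..M3: k=1: 0+2220+78·5·74=31080; k=2: 2340+0+78·6·74=36972 → min 31080 | M2..M4: k=2: 0+25308+5·6·57=27018; k=3: 2220+0+5·74·57=23310 → min 23310.
Top-level splits: k=1: (M1..M1)·(M2..M4) → 0+23310+78·5·57 = 45540; k=2: (M1..M2)·(M3..M4) → 2340+25308+78·6·57 = 54324; k=3: (M1..M3)·(M4..M4) → 31080+0+78·74·57 = 360084.
Best split is after M1, i.e. k = 1.

1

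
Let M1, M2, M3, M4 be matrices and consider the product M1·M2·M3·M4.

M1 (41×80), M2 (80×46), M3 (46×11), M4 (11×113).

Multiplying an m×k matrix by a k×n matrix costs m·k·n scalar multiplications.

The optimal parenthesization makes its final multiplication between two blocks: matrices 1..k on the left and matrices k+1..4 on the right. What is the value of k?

Adjacent pairs: M1M2 = 41·80·46 = 150880; M2M3 = 80·46·11 = 40480; M3M4 = 46·11·113 = 57178.
Length 3: M1..M3: k=1: 0+40480+41·80·11=76560; k=2: 150880+0+41·46·11=171626 → min 76560 | M2..M4: k=2: 0+57178+80·46·113=473018; k=3: 40480+0+80·11·113=139920 → min 139920.
Top-level splits: k=1: (M1..M1)·(M2..M4) → 0+139920+41·80·113 = 510560; k=2: (M1..M2)·(M3..M4) → 150880+57178+41·46·113 = 421176; k=3: (M1..M3)·(M4..M4) → 76560+0+41·11·113 = 127523.
Best split is after M3, i.e. k = 3.

3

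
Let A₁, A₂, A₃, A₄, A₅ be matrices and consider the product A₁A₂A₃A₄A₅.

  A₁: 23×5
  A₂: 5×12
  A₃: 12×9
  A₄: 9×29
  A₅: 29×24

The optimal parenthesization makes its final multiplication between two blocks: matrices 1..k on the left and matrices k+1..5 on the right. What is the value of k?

1

Adjacent pairs: A₁A₂ = 23·5·12 = 1380; A₂A₃ = 5·12·9 = 540; A₃A₄ = 12·9·29 = 3132; A₄A₅ = 9·29·24 = 6264.
Length 3: A₁..A₃: k=1: 0+540+23·5·9=1575; k=2: 1380+0+23·12·9=3864 → min 1575 | A₂..A₄: k=2: 0+3132+5·12·29=4872; k=3: 540+0+5·9·29=1845 → min 1845 | A₃..A₅: k=3: 0+6264+12·9·24=8856; k=4: 3132+0+12·29·24=11484 → min 8856.
Length 4: A₁..A₄: k=1: 0+1845+23·5·29=5180; k=2: 1380+3132+23·12·29=12516; k=3: 1575+0+23·9·29=7578 → min 5180 | A₂..A₅: k=2: 0+8856+5·12·24=10296; k=3: 540+6264+5·9·24=7884; k=4: 1845+0+5·29·24=5325 → min 5325.
Top-level splits: k=1: (A₁..A₁)·(A₂..A₅) → 0+5325+23·5·24 = 8085; k=2: (A₁..A₂)·(A₃..A₅) → 1380+8856+23·12·24 = 16860; k=3: (A₁..A₃)·(A₄..A₅) → 1575+6264+23·9·24 = 12807; k=4: (A₁..A₄)·(A₅..A₅) → 5180+0+23·29·24 = 21188.
Best split is after A₁, i.e. k = 1.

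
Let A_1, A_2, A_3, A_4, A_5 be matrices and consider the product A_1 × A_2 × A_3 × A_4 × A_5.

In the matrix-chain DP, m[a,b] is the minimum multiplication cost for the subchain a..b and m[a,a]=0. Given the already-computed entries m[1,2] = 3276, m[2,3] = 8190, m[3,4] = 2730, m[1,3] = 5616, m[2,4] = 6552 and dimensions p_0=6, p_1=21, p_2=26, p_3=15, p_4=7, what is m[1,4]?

6246

m[1,4] = min over k∈[1,3] of m[1,k]+m[k+1,4]+p_{0}·p_k·p_{4}.
k=1: 0 + 6552 + 6·21·7 = 7434; k=2: 3276 + 2730 + 6·26·7 = 7098; k=3: 5616 + 0 + 6·15·7 = 6246.
Minimum: 6246 at k=3.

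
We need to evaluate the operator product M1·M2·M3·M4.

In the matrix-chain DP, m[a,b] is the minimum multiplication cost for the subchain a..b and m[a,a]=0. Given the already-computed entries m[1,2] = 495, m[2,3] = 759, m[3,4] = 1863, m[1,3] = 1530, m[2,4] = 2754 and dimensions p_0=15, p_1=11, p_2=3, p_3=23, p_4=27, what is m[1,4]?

m[1,4] = min over k∈[1,3] of m[1,k]+m[k+1,4]+p_{0}·p_k·p_{4}.
k=1: 0 + 2754 + 15·11·27 = 7209; k=2: 495 + 1863 + 15·3·27 = 3573; k=3: 1530 + 0 + 15·23·27 = 10845.
Minimum: 3573 at k=2.

3573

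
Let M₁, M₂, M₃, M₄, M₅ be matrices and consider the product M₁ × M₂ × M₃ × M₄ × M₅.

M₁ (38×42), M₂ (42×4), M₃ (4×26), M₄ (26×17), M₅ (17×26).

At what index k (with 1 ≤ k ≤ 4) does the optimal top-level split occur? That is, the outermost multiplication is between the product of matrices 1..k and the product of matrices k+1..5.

2

Adjacent pairs: M₁M₂ = 38·42·4 = 6384; M₂M₃ = 42·4·26 = 4368; M₃M₄ = 4·26·17 = 1768; M₄M₅ = 26·17·26 = 11492.
Length 3: M₁..M₃: k=1: 0+4368+38·42·26=45864; k=2: 6384+0+38·4·26=10336 → min 10336 | M₂..M₄: k=2: 0+1768+42·4·17=4624; k=3: 4368+0+42·26·17=22932 → min 4624 | M₃..M₅: k=3: 0+11492+4·26·26=14196; k=4: 1768+0+4·17·26=3536 → min 3536.
Length 4: M₁..M₄: k=1: 0+4624+38·42·17=31756; k=2: 6384+1768+38·4·17=10736; k=3: 10336+0+38·26·17=27132 → min 10736 | M₂..M₅: k=2: 0+3536+42·4·26=7904; k=3: 4368+11492+42·26·26=44252; k=4: 4624+0+42·17·26=23188 → min 7904.
Top-level splits: k=1: (M₁..M₁)·(M₂..M₅) → 0+7904+38·42·26 = 49400; k=2: (M₁..M₂)·(M₃..M₅) → 6384+3536+38·4·26 = 13872; k=3: (M₁..M₃)·(M₄..M₅) → 10336+11492+38·26·26 = 47516; k=4: (M₁..M₄)·(M₅..M₅) → 10736+0+38·17·26 = 27532.
Best split is after M₂, i.e. k = 2.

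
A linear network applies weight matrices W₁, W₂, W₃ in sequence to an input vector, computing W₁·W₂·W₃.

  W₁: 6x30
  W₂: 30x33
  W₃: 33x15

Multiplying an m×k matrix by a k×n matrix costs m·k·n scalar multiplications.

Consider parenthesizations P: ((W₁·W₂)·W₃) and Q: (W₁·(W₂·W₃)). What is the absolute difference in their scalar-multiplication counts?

8640

Order P = ((W₁·W₂)·W₃): (W₁·W₂): 6×30 by 30×33 → 6×33, cost 6·30·33 = 5940; ((W₁·W₂)·W₃): 6×33 by 33×15 → 6×15, cost 6·33·15 = 2970; cumulative 8910. Total 8910.
Order Q = (W₁·(W₂·W₃)): (W₂·W₃): 30×33 by 33×15 → 30×15, cost 30·33·15 = 14850; (W₁·(W₂·W₃)): 6×30 by 30×15 → 6×15, cost 6·30·15 = 2700; cumulative 17550. Total 17550.
Difference: |8910 − 17550| = 8640.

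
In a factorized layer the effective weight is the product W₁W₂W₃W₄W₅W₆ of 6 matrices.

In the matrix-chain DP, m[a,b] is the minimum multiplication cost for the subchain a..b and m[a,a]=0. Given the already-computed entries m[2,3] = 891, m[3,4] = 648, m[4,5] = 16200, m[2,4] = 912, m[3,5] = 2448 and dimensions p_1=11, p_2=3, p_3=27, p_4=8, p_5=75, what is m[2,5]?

4923

m[2,5] = min over k∈[2,4] of m[2,k]+m[k+1,5]+p_{1}·p_k·p_{5}.
k=2: 0 + 2448 + 11·3·75 = 4923; k=3: 891 + 16200 + 11·27·75 = 39366; k=4: 912 + 0 + 11·8·75 = 7512.
Minimum: 4923 at k=2.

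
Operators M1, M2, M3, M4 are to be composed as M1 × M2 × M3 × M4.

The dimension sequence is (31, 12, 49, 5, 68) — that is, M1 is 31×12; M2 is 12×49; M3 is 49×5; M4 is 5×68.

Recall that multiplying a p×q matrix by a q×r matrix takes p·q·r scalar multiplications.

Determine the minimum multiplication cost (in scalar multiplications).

15340

Adjacent pairs: M1M2 = 31·12·49 = 18228; M2M3 = 12·49·5 = 2940; M3M4 = 49·5·68 = 16660.
Length 3: M1..M3: k=1: 0+2940+31·12·5=4800; k=2: 18228+0+31·49·5=25823 → min 4800 | M2..M4: k=2: 0+16660+12·49·68=56644; k=3: 2940+0+12·5·68=7020 → min 7020.
Length 4: M1..M4: k=1: 0+7020+31·12·68=32316; k=2: 18228+16660+31·49·68=138180; k=3: 4800+0+31·5·68=15340 → min 15340.
Optimal order: ((M1 × (M2 × M3)) × M4) with cost 15340.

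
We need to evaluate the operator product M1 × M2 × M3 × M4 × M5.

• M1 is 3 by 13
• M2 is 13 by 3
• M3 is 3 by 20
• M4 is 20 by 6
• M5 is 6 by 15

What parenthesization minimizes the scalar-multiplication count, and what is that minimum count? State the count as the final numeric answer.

Adjacent pairs: M1M2 = 3·13·3 = 117; M2M3 = 13·3·20 = 780; M3M4 = 3·20·6 = 360; M4M5 = 20·6·15 = 1800.
Length 3: M1..M3: k=1: 0+780+3·13·20=1560; k=2: 117+0+3·3·20=297 → min 297 | M2..M4: k=2: 0+360+13·3·6=594; k=3: 780+0+13·20·6=2340 → min 594 | M3..M5: k=3: 0+1800+3·20·15=2700; k=4: 360+0+3·6·15=630 → min 630.
Length 4: M1..M4: k=1: 0+594+3·13·6=828; k=2: 117+360+3·3·6=531; k=3: 297+0+3·20·6=657 → min 531 | M2..M5: k=2: 0+630+13·3·15=1215; k=3: 780+1800+13·20·15=6480; k=4: 594+0+13·6·15=1764 → min 1215.
Length 5: M1..M5: k=1: 0+1215+3·13·15=1800; k=2: 117+630+3·3·15=882; k=3: 297+1800+3·20·15=2997; k=4: 531+0+3·6·15=801 → min 801.
Optimal parenthesization: (((M1 × M2) × (M3 × M4)) × M5) with cost 801.

801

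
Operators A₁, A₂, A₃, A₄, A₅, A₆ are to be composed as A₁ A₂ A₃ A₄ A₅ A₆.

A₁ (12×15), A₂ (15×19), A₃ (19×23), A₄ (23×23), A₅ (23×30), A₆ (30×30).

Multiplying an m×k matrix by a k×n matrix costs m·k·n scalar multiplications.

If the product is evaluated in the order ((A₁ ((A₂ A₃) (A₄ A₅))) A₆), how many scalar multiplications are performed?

48975

(A₂ A₃): 15×19 by 19×23 → 15×23, cost 15·19·23 = 6555
(A₄ A₅): 23×23 by 23×30 → 23×30, cost 23·23·30 = 15870
((A₂ A₃) (A₄ A₅)): 15×23 by 23×30 → 15×30, cost 15·23·30 = 10350; cumulative 32775
(A₁ ((A₂ A₃) (A₄ A₅))): 12×15 by 15×30 → 12×30, cost 12·15·30 = 5400; cumulative 38175
((A₁ ((A₂ A₃) (A₄ A₅))) A₆): 12×30 by 30×30 → 12×30, cost 12·30·30 = 10800; cumulative 48975
Total: 48975 scalar multiplications.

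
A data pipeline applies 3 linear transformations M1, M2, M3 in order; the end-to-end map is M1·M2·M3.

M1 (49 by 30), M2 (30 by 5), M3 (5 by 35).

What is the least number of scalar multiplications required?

Order (M1·(M2·M3)): (M2·M3): 30×5 by 5×35 → 30×35, cost 30·5·35 = 5250; (M1·(M2·M3)): 49×30 by 30×35 → 49×35, cost 49·30·35 = 51450; cumulative 56700. Total 56700.
Order ((M1·M2)·M3): (M1·M2): 49×30 by 30×5 → 49×5, cost 49·30·5 = 7350; ((M1·M2)·M3): 49×5 by 5×35 → 49×35, cost 49·5·35 = 8575; cumulative 15925. Total 15925.
Minimum: 15925.

15925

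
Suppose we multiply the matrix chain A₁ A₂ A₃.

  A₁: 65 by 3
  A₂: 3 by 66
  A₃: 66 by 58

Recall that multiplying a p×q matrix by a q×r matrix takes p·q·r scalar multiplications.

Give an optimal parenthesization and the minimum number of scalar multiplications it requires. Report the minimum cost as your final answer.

22794

(A₁ (A₂ A₃)): cost 22794.
((A₁ A₂) A₃): cost 261690.
Optimal: (A₁ (A₂ A₃)) with cost 22794.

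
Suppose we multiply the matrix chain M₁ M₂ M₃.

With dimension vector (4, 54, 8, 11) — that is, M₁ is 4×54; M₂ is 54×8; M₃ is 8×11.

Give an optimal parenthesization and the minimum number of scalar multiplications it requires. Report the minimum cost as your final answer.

(M₁ (M₂ M₃)): cost 7128.
((M₁ M₂) M₃): cost 2080.
Optimal: ((M₁ M₂) M₃) with cost 2080.

2080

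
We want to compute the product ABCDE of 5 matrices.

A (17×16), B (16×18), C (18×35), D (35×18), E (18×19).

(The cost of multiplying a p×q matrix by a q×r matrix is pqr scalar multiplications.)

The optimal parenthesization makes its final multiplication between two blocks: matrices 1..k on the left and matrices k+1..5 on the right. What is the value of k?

1

Adjacent pairs: AB = 17·16·18 = 4896; BC = 16·18·35 = 10080; CD = 18·35·18 = 11340; DE = 35·18·19 = 11970.
Length 3: A..C: k=1: 0+10080+17·16·35=19600; k=2: 4896+0+17·18·35=15606 → min 15606 | B..D: k=2: 0+11340+16·18·18=16524; k=3: 10080+0+16·35·18=20160 → min 16524 | C..E: k=3: 0+11970+18·35·19=23940; k=4: 11340+0+18·18·19=17496 → min 17496.
Length 4: A..D: k=1: 0+16524+17·16·18=21420; k=2: 4896+11340+17·18·18=21744; k=3: 15606+0+17·35·18=26316 → min 21420 | B..E: k=2: 0+17496+16·18·19=22968; k=3: 10080+11970+16·35·19=32690; k=4: 16524+0+16·18·19=21996 → min 21996.
Top-level splits: k=1: (A..A)·(B..E) → 0+21996+17·16·19 = 27164; k=2: (A..B)·(C..E) → 4896+17496+17·18·19 = 28206; k=3: (A..C)·(D..E) → 15606+11970+17·35·19 = 38881; k=4: (A..D)·(E..E) → 21420+0+17·18·19 = 27234.
Best split is after A, i.e. k = 1.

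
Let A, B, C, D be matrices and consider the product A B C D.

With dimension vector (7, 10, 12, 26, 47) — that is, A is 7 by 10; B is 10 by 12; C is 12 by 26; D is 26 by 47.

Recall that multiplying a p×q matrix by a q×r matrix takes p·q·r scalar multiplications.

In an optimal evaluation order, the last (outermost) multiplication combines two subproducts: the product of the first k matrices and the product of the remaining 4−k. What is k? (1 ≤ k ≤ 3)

Adjacent pairs: AB = 7·10·12 = 840; BC = 10·12·26 = 3120; CD = 12·26·47 = 14664.
Length 3: A..C: k=1: 0+3120+7·10·26=4940; k=2: 840+0+7·12·26=3024 → min 3024 | B..D: k=2: 0+14664+10·12·47=20304; k=3: 3120+0+10·26·47=15340 → min 15340.
Top-level splits: k=1: (A..A)·(B..D) → 0+15340+7·10·47 = 18630; k=2: (A..B)·(C..D) → 840+14664+7·12·47 = 19452; k=3: (A..C)·(D..D) → 3024+0+7·26·47 = 11578.
Best split is after C, i.e. k = 3.

3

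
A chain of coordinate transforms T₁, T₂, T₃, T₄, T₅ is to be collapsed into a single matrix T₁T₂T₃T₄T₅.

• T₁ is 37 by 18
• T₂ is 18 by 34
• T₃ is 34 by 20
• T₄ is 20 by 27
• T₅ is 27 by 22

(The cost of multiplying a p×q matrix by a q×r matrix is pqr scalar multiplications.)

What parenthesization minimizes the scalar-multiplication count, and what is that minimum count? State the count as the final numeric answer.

46692

Adjacent pairs: T₁T₂ = 37·18·34 = 22644; T₂T₃ = 18·34·20 = 12240; T₃T₄ = 34·20·27 = 18360; T₄T₅ = 20·27·22 = 11880.
Length 3: T₁..T₃: k=1: 0+12240+37·18·20=25560; k=2: 22644+0+37·34·20=47804 → min 25560 | T₂..T₄: k=2: 0+18360+18·34·27=34884; k=3: 12240+0+18·20·27=21960 → min 21960 | T₃..T₅: k=3: 0+11880+34·20·22=26840; k=4: 18360+0+34·27·22=38556 → min 26840.
Length 4: T₁..T₄: k=1: 0+21960+37·18·27=39942; k=2: 22644+18360+37·34·27=74970; k=3: 25560+0+37·20·27=45540 → min 39942 | T₂..T₅: k=2: 0+26840+18·34·22=40304; k=3: 12240+11880+18·20·22=32040; k=4: 21960+0+18·27·22=32652 → min 32040.
Length 5: T₁..T₅: k=1: 0+32040+37·18·22=46692; k=2: 22644+26840+37·34·22=77160; k=3: 25560+11880+37·20·22=53720; k=4: 39942+0+37·27·22=61920 → min 46692.
Optimal parenthesization: (T₁((T₂T₃)(T₄T₅))) with cost 46692.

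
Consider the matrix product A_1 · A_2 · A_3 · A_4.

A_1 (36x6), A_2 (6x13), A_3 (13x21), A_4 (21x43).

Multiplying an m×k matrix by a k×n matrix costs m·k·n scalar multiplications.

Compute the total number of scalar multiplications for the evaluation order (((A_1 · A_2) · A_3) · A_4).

(A_1 · A_2): 36×6 by 6×13 → 36×13, cost 36·6·13 = 2808
((A_1 · A_2) · A_3): 36×13 by 13×21 → 36×21, cost 36·13·21 = 9828; cumulative 12636
(((A_1 · A_2) · A_3) · A_4): 36×21 by 21×43 → 36×43, cost 36·21·43 = 32508; cumulative 45144
Total: 45144 scalar multiplications.

45144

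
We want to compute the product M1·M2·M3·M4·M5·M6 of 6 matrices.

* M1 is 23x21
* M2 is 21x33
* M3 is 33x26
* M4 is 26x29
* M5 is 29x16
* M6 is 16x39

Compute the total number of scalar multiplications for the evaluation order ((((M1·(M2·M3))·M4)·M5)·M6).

72942

(M2·M3): 21×33 by 33×26 → 21×26, cost 21·33·26 = 18018
(M1·(M2·M3)): 23×21 by 21×26 → 23×26, cost 23·21·26 = 12558; cumulative 30576
((M1·(M2·M3))·M4): 23×26 by 26×29 → 23×29, cost 23·26·29 = 17342; cumulative 47918
(((M1·(M2·M3))·M4)·M5): 23×29 by 29×16 → 23×16, cost 23·29·16 = 10672; cumulative 58590
((((M1·(M2·M3))·M4)·M5)·M6): 23×16 by 16×39 → 23×39, cost 23·16·39 = 14352; cumulative 72942
Total: 72942 scalar multiplications.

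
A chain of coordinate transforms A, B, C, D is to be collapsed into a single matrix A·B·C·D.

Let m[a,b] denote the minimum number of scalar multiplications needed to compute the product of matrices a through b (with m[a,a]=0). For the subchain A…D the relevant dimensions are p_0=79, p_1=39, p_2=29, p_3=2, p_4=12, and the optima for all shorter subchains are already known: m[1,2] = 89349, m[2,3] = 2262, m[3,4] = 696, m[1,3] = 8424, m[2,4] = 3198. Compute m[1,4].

10320

m[1,4] = min over k∈[1,3] of m[1,k]+m[k+1,4]+p_{0}·p_k·p_{4}.
k=1: 0 + 3198 + 79·39·12 = 40170; k=2: 89349 + 696 + 79·29·12 = 117537; k=3: 8424 + 0 + 79·2·12 = 10320.
Minimum: 10320 at k=3.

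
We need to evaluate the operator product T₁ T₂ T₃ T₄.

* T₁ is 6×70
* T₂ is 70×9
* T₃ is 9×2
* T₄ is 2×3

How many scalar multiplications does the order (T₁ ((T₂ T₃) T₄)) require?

(T₂ T₃): 70×9 by 9×2 → 70×2, cost 70·9·2 = 1260
((T₂ T₃) T₄): 70×2 by 2×3 → 70×3, cost 70·2·3 = 420; cumulative 1680
(T₁ ((T₂ T₃) T₄)): 6×70 by 70×3 → 6×3, cost 6·70·3 = 1260; cumulative 2940
Total: 2940 scalar multiplications.

2940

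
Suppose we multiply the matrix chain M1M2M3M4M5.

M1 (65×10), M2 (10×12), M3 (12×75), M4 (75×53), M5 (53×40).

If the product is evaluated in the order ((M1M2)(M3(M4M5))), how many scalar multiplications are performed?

(M1M2): 65×10 by 10×12 → 65×12, cost 65·10·12 = 7800
(M4M5): 75×53 by 53×40 → 75×40, cost 75·53·40 = 159000
(M3(M4M5)): 12×75 by 75×40 → 12×40, cost 12·75·40 = 36000; cumulative 195000
((M1M2)(M3(M4M5))): 65×12 by 12×40 → 65×40, cost 65·12·40 = 31200; cumulative 234000
Total: 234000 scalar multiplications.

234000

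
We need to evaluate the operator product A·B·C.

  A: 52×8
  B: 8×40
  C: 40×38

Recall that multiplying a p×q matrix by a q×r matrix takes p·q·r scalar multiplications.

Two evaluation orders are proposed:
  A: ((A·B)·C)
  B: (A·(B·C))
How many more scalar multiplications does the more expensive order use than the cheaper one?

67712

Order A = ((A·B)·C): (A·B): 52×8 by 8×40 → 52×40, cost 52·8·40 = 16640; ((A·B)·C): 52×40 by 40×38 → 52×38, cost 52·40·38 = 79040; cumulative 95680. Total 95680.
Order B = (A·(B·C)): (B·C): 8×40 by 40×38 → 8×38, cost 8·40·38 = 12160; (A·(B·C)): 52×8 by 8×38 → 52×38, cost 52·8·38 = 15808; cumulative 27968. Total 27968.
Difference: |95680 − 27968| = 67712.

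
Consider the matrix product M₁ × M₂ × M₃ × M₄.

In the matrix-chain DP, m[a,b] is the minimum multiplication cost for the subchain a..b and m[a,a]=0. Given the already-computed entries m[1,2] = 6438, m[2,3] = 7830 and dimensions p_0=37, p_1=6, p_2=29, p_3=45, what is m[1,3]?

m[1,3] = min over k∈[1,2] of m[1,k]+m[k+1,3]+p_{0}·p_k·p_{3}.
k=1: 0 + 7830 + 37·6·45 = 17820; k=2: 6438 + 0 + 37·29·45 = 54723.
Minimum: 17820 at k=1.

17820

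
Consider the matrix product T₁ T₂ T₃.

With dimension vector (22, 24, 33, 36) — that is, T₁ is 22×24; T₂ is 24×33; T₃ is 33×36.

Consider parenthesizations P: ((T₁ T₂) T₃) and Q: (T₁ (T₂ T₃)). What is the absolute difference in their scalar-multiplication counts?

Order P = ((T₁ T₂) T₃): (T₁ T₂): 22×24 by 24×33 → 22×33, cost 22·24·33 = 17424; ((T₁ T₂) T₃): 22×33 by 33×36 → 22×36, cost 22·33·36 = 26136; cumulative 43560. Total 43560.
Order Q = (T₁ (T₂ T₃)): (T₂ T₃): 24×33 by 33×36 → 24×36, cost 24·33·36 = 28512; (T₁ (T₂ T₃)): 22×24 by 24×36 → 22×36, cost 22·24·36 = 19008; cumulative 47520. Total 47520.
Difference: |43560 − 47520| = 3960.

3960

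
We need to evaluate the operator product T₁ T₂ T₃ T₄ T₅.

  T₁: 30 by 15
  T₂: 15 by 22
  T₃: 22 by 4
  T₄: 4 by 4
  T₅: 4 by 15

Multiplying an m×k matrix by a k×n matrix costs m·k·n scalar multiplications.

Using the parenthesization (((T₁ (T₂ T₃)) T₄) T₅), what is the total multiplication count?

(T₂ T₃): 15×22 by 22×4 → 15×4, cost 15·22·4 = 1320
(T₁ (T₂ T₃)): 30×15 by 15×4 → 30×4, cost 30·15·4 = 1800; cumulative 3120
((T₁ (T₂ T₃)) T₄): 30×4 by 4×4 → 30×4, cost 30·4·4 = 480; cumulative 3600
(((T₁ (T₂ T₃)) T₄) T₅): 30×4 by 4×15 → 30×15, cost 30·4·15 = 1800; cumulative 5400
Total: 5400 scalar multiplications.

5400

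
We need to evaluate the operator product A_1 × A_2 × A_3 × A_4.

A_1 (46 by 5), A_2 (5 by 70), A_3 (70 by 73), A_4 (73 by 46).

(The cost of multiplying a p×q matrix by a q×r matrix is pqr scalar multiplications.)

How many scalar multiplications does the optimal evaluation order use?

52920

Adjacent pairs: A_1A_2 = 46·5·70 = 16100; A_2A_3 = 5·70·73 = 25550; A_3A_4 = 70·73·46 = 235060.
Length 3: A_1..A_3: k=1: 0+25550+46·5·73=42340; k=2: 16100+0+46·70·73=251160 → min 42340 | A_2..A_4: k=2: 0+235060+5·70·46=251160; k=3: 25550+0+5·73·46=42340 → min 42340.
Length 4: A_1..A_4: k=1: 0+42340+46·5·46=52920; k=2: 16100+235060+46·70·46=399280; k=3: 42340+0+46·73·46=196808 → min 52920.
Optimal order: (A_1 × ((A_2 × A_3) × A_4)) with cost 52920.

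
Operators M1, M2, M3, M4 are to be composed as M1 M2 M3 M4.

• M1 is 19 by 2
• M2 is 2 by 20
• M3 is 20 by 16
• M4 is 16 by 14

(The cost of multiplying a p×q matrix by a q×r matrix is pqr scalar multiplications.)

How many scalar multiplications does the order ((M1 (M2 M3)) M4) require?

(M2 M3): 2×20 by 20×16 → 2×16, cost 2·20·16 = 640
(M1 (M2 M3)): 19×2 by 2×16 → 19×16, cost 19·2·16 = 608; cumulative 1248
((M1 (M2 M3)) M4): 19×16 by 16×14 → 19×14, cost 19·16·14 = 4256; cumulative 5504
Total: 5504 scalar multiplications.

5504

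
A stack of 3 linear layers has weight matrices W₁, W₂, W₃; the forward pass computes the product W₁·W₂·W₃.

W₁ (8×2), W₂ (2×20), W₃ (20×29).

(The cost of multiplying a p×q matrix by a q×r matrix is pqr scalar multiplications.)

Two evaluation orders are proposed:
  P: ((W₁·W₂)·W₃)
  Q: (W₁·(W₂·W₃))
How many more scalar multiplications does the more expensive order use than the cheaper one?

Order P = ((W₁·W₂)·W₃): (W₁·W₂): 8×2 by 2×20 → 8×20, cost 8·2·20 = 320; ((W₁·W₂)·W₃): 8×20 by 20×29 → 8×29, cost 8·20·29 = 4640; cumulative 4960. Total 4960.
Order Q = (W₁·(W₂·W₃)): (W₂·W₃): 2×20 by 20×29 → 2×29, cost 2·20·29 = 1160; (W₁·(W₂·W₃)): 8×2 by 2×29 → 8×29, cost 8·2·29 = 464; cumulative 1624. Total 1624.
Difference: |4960 − 1624| = 3336.

3336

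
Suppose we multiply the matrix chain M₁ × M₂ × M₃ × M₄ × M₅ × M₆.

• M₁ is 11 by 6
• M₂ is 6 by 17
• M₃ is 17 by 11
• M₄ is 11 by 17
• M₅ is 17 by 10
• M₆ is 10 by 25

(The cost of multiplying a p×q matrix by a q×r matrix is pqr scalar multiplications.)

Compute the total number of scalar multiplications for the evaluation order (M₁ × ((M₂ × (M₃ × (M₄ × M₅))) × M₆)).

7910

(M₄ × M₅): 11×17 by 17×10 → 11×10, cost 11·17·10 = 1870
(M₃ × (M₄ × M₅)): 17×11 by 11×10 → 17×10, cost 17·11·10 = 1870; cumulative 3740
(M₂ × (M₃ × (M₄ × M₅))): 6×17 by 17×10 → 6×10, cost 6·17·10 = 1020; cumulative 4760
((M₂ × (M₃ × (M₄ × M₅))) × M₆): 6×10 by 10×25 → 6×25, cost 6·10·25 = 1500; cumulative 6260
(M₁ × ((M₂ × (M₃ × (M₄ × M₅))) × M₆)): 11×6 by 6×25 → 11×25, cost 11·6·25 = 1650; cumulative 7910
Total: 7910 scalar multiplications.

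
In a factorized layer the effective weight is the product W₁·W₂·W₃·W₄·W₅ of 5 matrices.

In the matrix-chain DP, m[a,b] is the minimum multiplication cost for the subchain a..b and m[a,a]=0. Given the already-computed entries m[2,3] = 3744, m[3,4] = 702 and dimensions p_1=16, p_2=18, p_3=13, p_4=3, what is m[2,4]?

m[2,4] = min over k∈[2,3] of m[2,k]+m[k+1,4]+p_{1}·p_k·p_{4}.
k=2: 0 + 702 + 16·18·3 = 1566; k=3: 3744 + 0 + 16·13·3 = 4368.
Minimum: 1566 at k=2.

1566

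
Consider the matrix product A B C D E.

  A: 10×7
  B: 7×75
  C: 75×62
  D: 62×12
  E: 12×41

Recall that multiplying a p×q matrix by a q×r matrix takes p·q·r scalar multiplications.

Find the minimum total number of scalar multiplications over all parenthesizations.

43518

Adjacent pairs: AB = 10·7·75 = 5250; BC = 7·75·62 = 32550; CD = 75·62·12 = 55800; DE = 62·12·41 = 30504.
Length 3: A..C: k=1: 0+32550+10·7·62=36890; k=2: 5250+0+10·75·62=51750 → min 36890 | B..D: k=2: 0+55800+7·75·12=62100; k=3: 32550+0+7·62·12=37758 → min 37758 | C..E: k=3: 0+30504+75·62·41=221154; k=4: 55800+0+75·12·41=92700 → min 92700.
Length 4: A..D: k=1: 0+37758+10·7·12=38598; k=2: 5250+55800+10·75·12=70050; k=3: 36890+0+10·62·12=44330 → min 38598 | B..E: k=2: 0+92700+7·75·41=114225; k=3: 32550+30504+7·62·41=80848; k=4: 37758+0+7·12·41=41202 → min 41202.
Length 5: A..E: k=1: 0+41202+10·7·41=44072; k=2: 5250+92700+10·75·41=128700; k=3: 36890+30504+10·62·41=92814; k=4: 38598+0+10·12·41=43518 → min 43518.
Optimal order: ((A ((B C) D)) E) with cost 43518.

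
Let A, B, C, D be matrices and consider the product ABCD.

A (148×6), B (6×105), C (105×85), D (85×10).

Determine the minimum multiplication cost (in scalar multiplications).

Adjacent pairs: AB = 148·6·105 = 93240; BC = 6·105·85 = 53550; CD = 105·85·10 = 89250.
Length 3: A..C: k=1: 0+53550+148·6·85=129030; k=2: 93240+0+148·105·85=1414140 → min 129030 | B..D: k=2: 0+89250+6·105·10=95550; k=3: 53550+0+6·85·10=58650 → min 58650.
Length 4: A..D: k=1: 0+58650+148·6·10=67530; k=2: 93240+89250+148·105·10=337890; k=3: 129030+0+148·85·10=254830 → min 67530.
Optimal order: (A((BC)D)) with cost 67530.

67530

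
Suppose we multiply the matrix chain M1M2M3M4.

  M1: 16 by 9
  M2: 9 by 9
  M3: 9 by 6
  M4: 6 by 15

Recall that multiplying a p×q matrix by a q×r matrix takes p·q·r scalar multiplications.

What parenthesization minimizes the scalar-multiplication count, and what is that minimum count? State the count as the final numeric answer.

2790

Adjacent pairs: M1M2 = 16·9·9 = 1296; M2M3 = 9·9·6 = 486; M3M4 = 9·6·15 = 810.
Length 3: M1..M3: k=1: 0+486+16·9·6=1350; k=2: 1296+0+16·9·6=2160 → min 1350 | M2..M4: k=2: 0+810+9·9·15=2025; k=3: 486+0+9·6·15=1296 → min 1296.
Length 4: M1..M4: k=1: 0+1296+16·9·15=3456; k=2: 1296+810+16·9·15=4266; k=3: 1350+0+16·6·15=2790 → min 2790.
Optimal parenthesization: ((M1(M2M3))M4) with cost 2790.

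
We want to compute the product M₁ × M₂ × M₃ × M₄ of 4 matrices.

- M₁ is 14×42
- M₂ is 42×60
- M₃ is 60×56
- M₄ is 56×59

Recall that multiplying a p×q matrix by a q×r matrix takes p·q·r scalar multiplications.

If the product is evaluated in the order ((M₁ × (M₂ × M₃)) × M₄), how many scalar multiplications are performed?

(M₂ × M₃): 42×60 by 60×56 → 42×56, cost 42·60·56 = 141120
(M₁ × (M₂ × M₃)): 14×42 by 42×56 → 14×56, cost 14·42·56 = 32928; cumulative 174048
((M₁ × (M₂ × M₃)) × M₄): 14×56 by 56×59 → 14×59, cost 14·56·59 = 46256; cumulative 220304
Total: 220304 scalar multiplications.

220304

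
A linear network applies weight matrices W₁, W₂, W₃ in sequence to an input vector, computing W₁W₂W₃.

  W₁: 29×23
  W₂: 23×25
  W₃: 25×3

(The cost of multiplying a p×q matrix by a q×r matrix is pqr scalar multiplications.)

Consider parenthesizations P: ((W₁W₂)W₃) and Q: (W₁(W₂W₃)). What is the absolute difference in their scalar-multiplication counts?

15124

Order P = ((W₁W₂)W₃): (W₁W₂): 29×23 by 23×25 → 29×25, cost 29·23·25 = 16675; ((W₁W₂)W₃): 29×25 by 25×3 → 29×3, cost 29·25·3 = 2175; cumulative 18850. Total 18850.
Order Q = (W₁(W₂W₃)): (W₂W₃): 23×25 by 25×3 → 23×3, cost 23·25·3 = 1725; (W₁(W₂W₃)): 29×23 by 23×3 → 29×3, cost 29·23·3 = 2001; cumulative 3726. Total 3726.
Difference: |18850 − 3726| = 15124.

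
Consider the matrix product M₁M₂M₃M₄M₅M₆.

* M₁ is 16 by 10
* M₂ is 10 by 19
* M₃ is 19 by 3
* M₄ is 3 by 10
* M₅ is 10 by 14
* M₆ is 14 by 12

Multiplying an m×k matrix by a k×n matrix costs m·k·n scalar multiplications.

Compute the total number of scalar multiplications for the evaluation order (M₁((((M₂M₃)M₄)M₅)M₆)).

5870

(M₂M₃): 10×19 by 19×3 → 10×3, cost 10·19·3 = 570
((M₂M₃)M₄): 10×3 by 3×10 → 10×10, cost 10·3·10 = 300; cumulative 870
(((M₂M₃)M₄)M₅): 10×10 by 10×14 → 10×14, cost 10·10·14 = 1400; cumulative 2270
((((M₂M₃)M₄)M₅)M₆): 10×14 by 14×12 → 10×12, cost 10·14·12 = 1680; cumulative 3950
(M₁((((M₂M₃)M₄)M₅)M₆)): 16×10 by 10×12 → 16×12, cost 16·10·12 = 1920; cumulative 5870
Total: 5870 scalar multiplications.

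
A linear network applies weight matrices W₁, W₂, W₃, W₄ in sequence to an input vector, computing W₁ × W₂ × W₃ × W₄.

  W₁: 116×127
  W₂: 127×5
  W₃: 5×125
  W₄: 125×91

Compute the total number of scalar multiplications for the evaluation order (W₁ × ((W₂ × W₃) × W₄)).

(W₂ × W₃): 127×5 by 5×125 → 127×125, cost 127·5·125 = 79375
((W₂ × W₃) × W₄): 127×125 by 125×91 → 127×91, cost 127·125·91 = 1444625; cumulative 1524000
(W₁ × ((W₂ × W₃) × W₄)): 116×127 by 127×91 → 116×91, cost 116·127·91 = 1340612; cumulative 2864612
Total: 2864612 scalar multiplications.

2864612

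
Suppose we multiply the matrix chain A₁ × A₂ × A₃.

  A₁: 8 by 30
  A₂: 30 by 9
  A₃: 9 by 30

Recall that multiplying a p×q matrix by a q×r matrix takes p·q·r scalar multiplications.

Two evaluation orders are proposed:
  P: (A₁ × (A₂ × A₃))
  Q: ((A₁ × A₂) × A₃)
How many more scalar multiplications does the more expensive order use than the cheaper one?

Order P = (A₁ × (A₂ × A₃)): (A₂ × A₃): 30×9 by 9×30 → 30×30, cost 30·9·30 = 8100; (A₁ × (A₂ × A₃)): 8×30 by 30×30 → 8×30, cost 8·30·30 = 7200; cumulative 15300. Total 15300.
Order Q = ((A₁ × A₂) × A₃): (A₁ × A₂): 8×30 by 30×9 → 8×9, cost 8·30·9 = 2160; ((A₁ × A₂) × A₃): 8×9 by 9×30 → 8×30, cost 8·9·30 = 2160; cumulative 4320. Total 4320.
Difference: |15300 − 4320| = 10980.

10980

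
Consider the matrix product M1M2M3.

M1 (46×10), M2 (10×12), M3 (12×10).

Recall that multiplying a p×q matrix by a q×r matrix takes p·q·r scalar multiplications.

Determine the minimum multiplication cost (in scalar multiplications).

Order (M1(M2M3)): (M2M3): 10×12 by 12×10 → 10×10, cost 10·12·10 = 1200; (M1(M2M3)): 46×10 by 10×10 → 46×10, cost 46·10·10 = 4600; cumulative 5800. Total 5800.
Order ((M1M2)M3): (M1M2): 46×10 by 10×12 → 46×12, cost 46·10·12 = 5520; ((M1M2)M3): 46×12 by 12×10 → 46×10, cost 46·12·10 = 5520; cumulative 11040. Total 11040.
Minimum: 5800.

5800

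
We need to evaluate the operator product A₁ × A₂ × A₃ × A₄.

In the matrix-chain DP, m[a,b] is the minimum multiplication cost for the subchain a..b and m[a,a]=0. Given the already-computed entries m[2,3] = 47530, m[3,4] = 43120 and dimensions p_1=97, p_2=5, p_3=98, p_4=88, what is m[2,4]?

85800

m[2,4] = min over k∈[2,3] of m[2,k]+m[k+1,4]+p_{1}·p_k·p_{4}.
k=2: 0 + 43120 + 97·5·88 = 85800; k=3: 47530 + 0 + 97·98·88 = 884058.
Minimum: 85800 at k=2.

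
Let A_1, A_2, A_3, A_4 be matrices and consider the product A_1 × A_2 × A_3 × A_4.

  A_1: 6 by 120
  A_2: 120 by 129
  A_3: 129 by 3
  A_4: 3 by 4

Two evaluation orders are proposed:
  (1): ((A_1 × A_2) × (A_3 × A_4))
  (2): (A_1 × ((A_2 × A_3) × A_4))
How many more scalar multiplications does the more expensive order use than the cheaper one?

46764

Order (1) = ((A_1 × A_2) × (A_3 × A_4)): (A_1 × A_2): 6×120 by 120×129 → 6×129, cost 6·120·129 = 92880; (A_3 × A_4): 129×3 by 3×4 → 129×4, cost 129·3·4 = 1548; ((A_1 × A_2) × (A_3 × A_4)): 6×129 by 129×4 → 6×4, cost 6·129·4 = 3096; cumulative 97524. Total 97524.
Order (2) = (A_1 × ((A_2 × A_3) × A_4)): (A_2 × A_3): 120×129 by 129×3 → 120×3, cost 120·129·3 = 46440; ((A_2 × A_3) × A_4): 120×3 by 3×4 → 120×4, cost 120·3·4 = 1440; cumulative 47880; (A_1 × ((A_2 × A_3) × A_4)): 6×120 by 120×4 → 6×4, cost 6·120·4 = 2880; cumulative 50760. Total 50760.
Difference: |97524 − 50760| = 46764.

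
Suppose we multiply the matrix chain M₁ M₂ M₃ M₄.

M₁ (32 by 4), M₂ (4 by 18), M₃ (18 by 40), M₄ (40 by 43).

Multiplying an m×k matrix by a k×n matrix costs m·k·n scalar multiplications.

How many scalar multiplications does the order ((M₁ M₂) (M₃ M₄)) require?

(M₁ M₂): 32×4 by 4×18 → 32×18, cost 32·4·18 = 2304
(M₃ M₄): 18×40 by 40×43 → 18×43, cost 18·40·43 = 30960
((M₁ M₂) (M₃ M₄)): 32×18 by 18×43 → 32×43, cost 32·18·43 = 24768; cumulative 58032
Total: 58032 scalar multiplications.

58032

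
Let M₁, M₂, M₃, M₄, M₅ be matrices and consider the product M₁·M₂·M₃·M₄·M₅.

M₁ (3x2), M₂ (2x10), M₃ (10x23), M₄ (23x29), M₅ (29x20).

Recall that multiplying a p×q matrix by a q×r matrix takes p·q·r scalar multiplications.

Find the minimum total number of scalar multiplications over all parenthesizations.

3074

Adjacent pairs: M₁M₂ = 3·2·10 = 60; M₂M₃ = 2·10·23 = 460; M₃M₄ = 10·23·29 = 6670; M₄M₅ = 23·29·20 = 13340.
Length 3: M₁..M₃: k=1: 0+460+3·2·23=598; k=2: 60+0+3·10·23=750 → min 598 | M₂..M₄: k=2: 0+6670+2·10·29=7250; k=3: 460+0+2·23·29=1794 → min 1794 | M₃..M₅: k=3: 0+13340+10·23·20=17940; k=4: 6670+0+10·29·20=12470 → min 12470.
Length 4: M₁..M₄: k=1: 0+1794+3·2·29=1968; k=2: 60+6670+3·10·29=7600; k=3: 598+0+3·23·29=2599 → min 1968 | M₂..M₅: k=2: 0+12470+2·10·20=12870; k=3: 460+13340+2·23·20=14720; k=4: 1794+0+2·29·20=2954 → min 2954.
Length 5: M₁..M₅: k=1: 0+2954+3·2·20=3074; k=2: 60+12470+3·10·20=13130; k=3: 598+13340+3·23·20=15318; k=4: 1968+0+3·29·20=3708 → min 3074.
Optimal order: (M₁·(((M₂·M₃)·M₄)·M₅)) with cost 3074.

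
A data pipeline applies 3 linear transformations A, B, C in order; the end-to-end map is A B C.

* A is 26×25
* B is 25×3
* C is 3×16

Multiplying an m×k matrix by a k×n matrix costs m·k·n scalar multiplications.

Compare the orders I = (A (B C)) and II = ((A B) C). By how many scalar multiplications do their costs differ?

8402

Order I = (A (B C)): (B C): 25×3 by 3×16 → 25×16, cost 25·3·16 = 1200; (A (B C)): 26×25 by 25×16 → 26×16, cost 26·25·16 = 10400; cumulative 11600. Total 11600.
Order II = ((A B) C): (A B): 26×25 by 25×3 → 26×3, cost 26·25·3 = 1950; ((A B) C): 26×3 by 3×16 → 26×16, cost 26·3·16 = 1248; cumulative 3198. Total 3198.
Difference: |11600 − 3198| = 8402.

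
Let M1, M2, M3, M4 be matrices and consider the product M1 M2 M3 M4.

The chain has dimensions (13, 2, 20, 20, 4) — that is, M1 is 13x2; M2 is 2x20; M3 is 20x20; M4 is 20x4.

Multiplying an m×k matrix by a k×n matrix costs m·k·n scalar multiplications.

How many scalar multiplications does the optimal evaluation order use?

1064

Adjacent pairs: M1M2 = 13·2·20 = 520; M2M3 = 2·20·20 = 800; M3M4 = 20·20·4 = 1600.
Length 3: M1..M3: k=1: 0+800+13·2·20=1320; k=2: 520+0+13·20·20=5720 → min 1320 | M2..M4: k=2: 0+1600+2·20·4=1760; k=3: 800+0+2·20·4=960 → min 960.
Length 4: M1..M4: k=1: 0+960+13·2·4=1064; k=2: 520+1600+13·20·4=3160; k=3: 1320+0+13·20·4=2360 → min 1064.
Optimal order: (M1 ((M2 M3) M4)) with cost 1064.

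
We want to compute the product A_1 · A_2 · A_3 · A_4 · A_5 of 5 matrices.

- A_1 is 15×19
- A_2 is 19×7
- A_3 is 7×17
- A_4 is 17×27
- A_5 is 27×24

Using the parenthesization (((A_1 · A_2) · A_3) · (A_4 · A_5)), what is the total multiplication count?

20916

(A_1 · A_2): 15×19 by 19×7 → 15×7, cost 15·19·7 = 1995
((A_1 · A_2) · A_3): 15×7 by 7×17 → 15×17, cost 15·7·17 = 1785; cumulative 3780
(A_4 · A_5): 17×27 by 27×24 → 17×24, cost 17·27·24 = 11016
(((A_1 · A_2) · A_3) · (A_4 · A_5)): 15×17 by 17×24 → 15×24, cost 15·17·24 = 6120; cumulative 20916
Total: 20916 scalar multiplications.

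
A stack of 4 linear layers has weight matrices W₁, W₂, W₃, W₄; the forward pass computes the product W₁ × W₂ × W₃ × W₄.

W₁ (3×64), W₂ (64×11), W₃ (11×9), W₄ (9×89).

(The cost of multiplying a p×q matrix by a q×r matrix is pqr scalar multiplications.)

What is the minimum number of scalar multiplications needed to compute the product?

Adjacent pairs: W₁W₂ = 3·64·11 = 2112; W₂W₃ = 64·11·9 = 6336; W₃W₄ = 11·9·89 = 8811.
Length 3: W₁..W₃: k=1: 0+6336+3·64·9=8064; k=2: 2112+0+3·11·9=2409 → min 2409 | W₂..W₄: k=2: 0+8811+64·11·89=71467; k=3: 6336+0+64·9·89=57600 → min 57600.
Length 4: W₁..W₄: k=1: 0+57600+3·64·89=74688; k=2: 2112+8811+3·11·89=13860; k=3: 2409+0+3·9·89=4812 → min 4812.
Optimal order: (((W₁ × W₂) × W₃) × W₄) with cost 4812.

4812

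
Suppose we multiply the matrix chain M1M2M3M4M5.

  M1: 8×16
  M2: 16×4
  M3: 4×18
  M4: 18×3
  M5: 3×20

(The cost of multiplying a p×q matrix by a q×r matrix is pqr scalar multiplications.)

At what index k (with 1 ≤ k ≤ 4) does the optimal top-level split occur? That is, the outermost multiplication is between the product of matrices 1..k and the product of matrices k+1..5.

4

Adjacent pairs: M1M2 = 8·16·4 = 512; M2M3 = 16·4·18 = 1152; M3M4 = 4·18·3 = 216; M4M5 = 18·3·20 = 1080.
Length 3: M1..M3: k=1: 0+1152+8·16·18=3456; k=2: 512+0+8·4·18=1088 → min 1088 | M2..M4: k=2: 0+216+16·4·3=408; k=3: 1152+0+16·18·3=2016 → min 408 | M3..M5: k=3: 0+1080+4·18·20=2520; k=4: 216+0+4·3·20=456 → min 456.
Length 4: M1..M4: k=1: 0+408+8·16·3=792; k=2: 512+216+8·4·3=824; k=3: 1088+0+8·18·3=1520 → min 792 | M2..M5: k=2: 0+456+16·4·20=1736; k=3: 1152+1080+16·18·20=7992; k=4: 408+0+16·3·20=1368 → min 1368.
Top-level splits: k=1: (M1..M1)·(M2..M5) → 0+1368+8·16·20 = 3928; k=2: (M1..M2)·(M3..M5) → 512+456+8·4·20 = 1608; k=3: (M1..M3)·(M4..M5) → 1088+1080+8·18·20 = 5048; k=4: (M1..M4)·(M5..M5) → 792+0+8·3·20 = 1272.
Best split is after M4, i.e. k = 4.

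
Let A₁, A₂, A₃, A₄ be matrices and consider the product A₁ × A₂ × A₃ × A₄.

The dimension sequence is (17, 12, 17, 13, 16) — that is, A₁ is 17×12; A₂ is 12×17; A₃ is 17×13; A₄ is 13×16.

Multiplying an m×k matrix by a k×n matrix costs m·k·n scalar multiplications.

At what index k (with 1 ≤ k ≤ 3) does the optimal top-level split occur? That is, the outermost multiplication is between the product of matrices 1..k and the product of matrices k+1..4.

Adjacent pairs: A₁A₂ = 17·12·17 = 3468; A₂A₃ = 12·17·13 = 2652; A₃A₄ = 17·13·16 = 3536.
Length 3: A₁..A₃: k=1: 0+2652+17·12·13=5304; k=2: 3468+0+17·17·13=7225 → min 5304 | A₂..A₄: k=2: 0+3536+12·17·16=6800; k=3: 2652+0+12·13·16=5148 → min 5148.
Top-level splits: k=1: (A₁..A₁)·(A₂..A₄) → 0+5148+17·12·16 = 8412; k=2: (A₁..A₂)·(A₃..A₄) → 3468+3536+17·17·16 = 11628; k=3: (A₁..A₃)·(A₄..A₄) → 5304+0+17·13·16 = 8840.
Best split is after A₁, i.e. k = 1.

1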